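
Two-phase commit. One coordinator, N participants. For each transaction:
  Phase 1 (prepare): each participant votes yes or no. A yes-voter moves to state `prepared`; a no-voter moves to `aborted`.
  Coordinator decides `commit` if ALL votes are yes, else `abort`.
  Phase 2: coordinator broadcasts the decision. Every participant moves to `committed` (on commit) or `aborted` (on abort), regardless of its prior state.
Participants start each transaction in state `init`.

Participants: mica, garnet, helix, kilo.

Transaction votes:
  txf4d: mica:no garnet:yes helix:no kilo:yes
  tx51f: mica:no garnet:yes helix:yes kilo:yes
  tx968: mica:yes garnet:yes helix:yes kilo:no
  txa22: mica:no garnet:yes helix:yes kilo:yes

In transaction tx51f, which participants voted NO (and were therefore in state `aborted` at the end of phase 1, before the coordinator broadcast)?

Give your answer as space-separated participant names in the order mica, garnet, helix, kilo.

Answer: mica

Derivation:
Txn tx51f phase 1: mica no -> aborted; garnet yes -> prepared; helix yes -> prepared; kilo yes -> prepared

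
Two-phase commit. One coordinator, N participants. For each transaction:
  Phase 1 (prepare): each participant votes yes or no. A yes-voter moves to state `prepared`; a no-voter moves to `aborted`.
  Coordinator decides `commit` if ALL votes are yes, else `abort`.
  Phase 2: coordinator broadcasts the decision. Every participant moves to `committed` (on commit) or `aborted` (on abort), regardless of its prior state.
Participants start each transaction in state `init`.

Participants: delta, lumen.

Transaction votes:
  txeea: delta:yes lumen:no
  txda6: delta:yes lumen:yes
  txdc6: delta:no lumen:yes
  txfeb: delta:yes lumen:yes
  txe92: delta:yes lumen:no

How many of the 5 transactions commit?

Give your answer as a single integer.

Answer: 2

Derivation:
txeea: no from lumen -> abort (commits=0)
txda6: all yes -> commit (commits=1)
txdc6: no from delta -> abort (commits=1)
txfeb: all yes -> commit (commits=2)
txe92: no from lumen -> abort (commits=2)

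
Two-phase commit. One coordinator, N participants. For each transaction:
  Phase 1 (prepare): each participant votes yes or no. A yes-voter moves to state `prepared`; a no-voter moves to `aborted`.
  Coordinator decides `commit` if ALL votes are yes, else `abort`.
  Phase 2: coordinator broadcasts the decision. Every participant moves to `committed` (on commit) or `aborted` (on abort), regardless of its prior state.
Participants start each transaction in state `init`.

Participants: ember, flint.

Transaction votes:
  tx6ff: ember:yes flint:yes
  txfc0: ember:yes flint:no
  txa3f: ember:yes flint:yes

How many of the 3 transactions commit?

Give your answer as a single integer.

Answer: 2

Derivation:
tx6ff: all yes -> commit (commits=1)
txfc0: no from flint -> abort (commits=1)
txa3f: all yes -> commit (commits=2)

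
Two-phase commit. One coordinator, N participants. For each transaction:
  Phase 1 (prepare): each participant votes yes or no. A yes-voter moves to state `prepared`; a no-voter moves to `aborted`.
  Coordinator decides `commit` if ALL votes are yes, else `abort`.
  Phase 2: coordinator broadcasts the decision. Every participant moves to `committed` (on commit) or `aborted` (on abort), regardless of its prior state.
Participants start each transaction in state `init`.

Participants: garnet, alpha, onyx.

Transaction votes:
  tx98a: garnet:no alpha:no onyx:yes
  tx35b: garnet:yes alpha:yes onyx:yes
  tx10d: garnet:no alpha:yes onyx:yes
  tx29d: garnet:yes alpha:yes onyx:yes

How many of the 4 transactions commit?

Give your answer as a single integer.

tx98a: no from garnet, alpha -> abort (commits=0)
tx35b: all yes -> commit (commits=1)
tx10d: no from garnet -> abort (commits=1)
tx29d: all yes -> commit (commits=2)

Answer: 2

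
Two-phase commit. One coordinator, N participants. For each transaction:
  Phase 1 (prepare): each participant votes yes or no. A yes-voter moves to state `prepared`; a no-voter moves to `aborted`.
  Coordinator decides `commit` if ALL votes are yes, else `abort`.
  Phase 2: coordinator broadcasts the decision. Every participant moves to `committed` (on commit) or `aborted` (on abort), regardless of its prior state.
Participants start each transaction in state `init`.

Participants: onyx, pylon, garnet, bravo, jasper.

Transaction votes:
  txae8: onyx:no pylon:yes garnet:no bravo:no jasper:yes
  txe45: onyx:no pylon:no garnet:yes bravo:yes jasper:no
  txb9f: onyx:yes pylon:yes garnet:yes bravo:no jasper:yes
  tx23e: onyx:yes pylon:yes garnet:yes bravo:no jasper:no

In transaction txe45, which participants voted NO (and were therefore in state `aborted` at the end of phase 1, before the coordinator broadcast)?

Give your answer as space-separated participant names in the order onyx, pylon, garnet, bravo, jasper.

Txn txe45 phase 1: onyx no -> aborted; pylon no -> aborted; garnet yes -> prepared; bravo yes -> prepared; jasper no -> aborted

Answer: onyx pylon jasper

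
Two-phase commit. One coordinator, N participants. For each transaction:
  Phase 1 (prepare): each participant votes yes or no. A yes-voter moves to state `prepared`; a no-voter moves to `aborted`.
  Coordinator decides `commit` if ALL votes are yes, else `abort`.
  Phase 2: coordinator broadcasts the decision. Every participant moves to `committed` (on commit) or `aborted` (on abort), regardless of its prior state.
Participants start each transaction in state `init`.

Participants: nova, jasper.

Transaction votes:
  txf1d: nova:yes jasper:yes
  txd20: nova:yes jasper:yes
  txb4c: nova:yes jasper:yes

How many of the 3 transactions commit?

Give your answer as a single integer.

txf1d: all yes -> commit (commits=1)
txd20: all yes -> commit (commits=2)
txb4c: all yes -> commit (commits=3)

Answer: 3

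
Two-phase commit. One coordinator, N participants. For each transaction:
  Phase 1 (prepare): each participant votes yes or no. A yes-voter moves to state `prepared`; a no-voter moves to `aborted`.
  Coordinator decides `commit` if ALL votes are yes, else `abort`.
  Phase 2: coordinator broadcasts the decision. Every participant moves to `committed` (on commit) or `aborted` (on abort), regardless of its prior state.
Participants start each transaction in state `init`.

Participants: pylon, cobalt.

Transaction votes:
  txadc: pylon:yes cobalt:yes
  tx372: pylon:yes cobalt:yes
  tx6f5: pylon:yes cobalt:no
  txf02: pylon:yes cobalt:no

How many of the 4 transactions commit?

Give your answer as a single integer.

Answer: 2

Derivation:
txadc: all yes -> commit (commits=1)
tx372: all yes -> commit (commits=2)
tx6f5: no from cobalt -> abort (commits=2)
txf02: no from cobalt -> abort (commits=2)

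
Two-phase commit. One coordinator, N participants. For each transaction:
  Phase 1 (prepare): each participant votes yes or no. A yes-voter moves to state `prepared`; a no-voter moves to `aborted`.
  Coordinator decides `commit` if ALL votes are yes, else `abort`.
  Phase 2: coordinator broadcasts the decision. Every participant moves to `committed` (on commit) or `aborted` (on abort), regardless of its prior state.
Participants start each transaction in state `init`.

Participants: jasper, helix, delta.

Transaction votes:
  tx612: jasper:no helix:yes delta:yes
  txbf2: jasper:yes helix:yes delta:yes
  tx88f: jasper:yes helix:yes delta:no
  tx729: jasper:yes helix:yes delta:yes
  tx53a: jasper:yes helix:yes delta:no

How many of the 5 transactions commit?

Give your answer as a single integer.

Answer: 2

Derivation:
tx612: no from jasper -> abort (commits=0)
txbf2: all yes -> commit (commits=1)
tx88f: no from delta -> abort (commits=1)
tx729: all yes -> commit (commits=2)
tx53a: no from delta -> abort (commits=2)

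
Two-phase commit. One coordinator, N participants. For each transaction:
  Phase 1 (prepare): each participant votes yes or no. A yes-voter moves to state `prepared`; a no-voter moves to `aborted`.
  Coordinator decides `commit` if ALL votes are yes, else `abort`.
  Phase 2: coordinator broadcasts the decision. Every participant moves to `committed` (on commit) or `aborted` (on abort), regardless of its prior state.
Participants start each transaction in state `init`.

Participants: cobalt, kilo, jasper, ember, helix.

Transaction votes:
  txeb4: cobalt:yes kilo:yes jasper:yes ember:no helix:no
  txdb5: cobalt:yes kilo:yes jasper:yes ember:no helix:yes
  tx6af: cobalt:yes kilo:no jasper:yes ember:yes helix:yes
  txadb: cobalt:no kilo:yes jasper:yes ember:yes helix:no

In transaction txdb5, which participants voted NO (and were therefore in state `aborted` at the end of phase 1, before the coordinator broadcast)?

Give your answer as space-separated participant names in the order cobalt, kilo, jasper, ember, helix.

Answer: ember

Derivation:
Txn txdb5 phase 1: cobalt yes -> prepared; kilo yes -> prepared; jasper yes -> prepared; ember no -> aborted; helix yes -> prepared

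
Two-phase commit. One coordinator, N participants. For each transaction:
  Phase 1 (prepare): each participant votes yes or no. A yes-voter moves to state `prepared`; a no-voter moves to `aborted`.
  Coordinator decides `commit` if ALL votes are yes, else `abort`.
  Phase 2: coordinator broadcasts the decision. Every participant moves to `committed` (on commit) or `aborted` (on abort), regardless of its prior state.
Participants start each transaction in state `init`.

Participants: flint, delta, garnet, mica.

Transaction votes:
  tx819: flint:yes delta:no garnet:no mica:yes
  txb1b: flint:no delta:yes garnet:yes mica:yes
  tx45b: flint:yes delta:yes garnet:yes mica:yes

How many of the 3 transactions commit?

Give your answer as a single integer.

tx819: no from delta, garnet -> abort (commits=0)
txb1b: no from flint -> abort (commits=0)
tx45b: all yes -> commit (commits=1)

Answer: 1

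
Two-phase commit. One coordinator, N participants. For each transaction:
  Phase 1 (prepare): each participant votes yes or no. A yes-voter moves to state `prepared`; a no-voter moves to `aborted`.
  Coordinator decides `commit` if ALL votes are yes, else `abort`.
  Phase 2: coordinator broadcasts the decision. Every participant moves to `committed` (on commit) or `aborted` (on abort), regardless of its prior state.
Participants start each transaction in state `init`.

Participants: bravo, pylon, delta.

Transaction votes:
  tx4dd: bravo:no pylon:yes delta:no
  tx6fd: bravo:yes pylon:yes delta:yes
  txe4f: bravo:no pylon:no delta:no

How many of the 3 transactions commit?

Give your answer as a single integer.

tx4dd: no from bravo, delta -> abort (commits=0)
tx6fd: all yes -> commit (commits=1)
txe4f: no from bravo, pylon, delta -> abort (commits=1)

Answer: 1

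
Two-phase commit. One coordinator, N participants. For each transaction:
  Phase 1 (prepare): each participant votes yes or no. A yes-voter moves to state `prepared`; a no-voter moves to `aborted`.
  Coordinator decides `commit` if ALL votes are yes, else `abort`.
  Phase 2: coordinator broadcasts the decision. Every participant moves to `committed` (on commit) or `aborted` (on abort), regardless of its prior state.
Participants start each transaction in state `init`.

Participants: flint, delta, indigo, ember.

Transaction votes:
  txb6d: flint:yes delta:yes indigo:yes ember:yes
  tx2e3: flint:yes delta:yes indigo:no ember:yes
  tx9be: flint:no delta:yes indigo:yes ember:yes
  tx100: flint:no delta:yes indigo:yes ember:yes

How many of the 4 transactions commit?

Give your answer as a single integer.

txb6d: all yes -> commit (commits=1)
tx2e3: no from indigo -> abort (commits=1)
tx9be: no from flint -> abort (commits=1)
tx100: no from flint -> abort (commits=1)

Answer: 1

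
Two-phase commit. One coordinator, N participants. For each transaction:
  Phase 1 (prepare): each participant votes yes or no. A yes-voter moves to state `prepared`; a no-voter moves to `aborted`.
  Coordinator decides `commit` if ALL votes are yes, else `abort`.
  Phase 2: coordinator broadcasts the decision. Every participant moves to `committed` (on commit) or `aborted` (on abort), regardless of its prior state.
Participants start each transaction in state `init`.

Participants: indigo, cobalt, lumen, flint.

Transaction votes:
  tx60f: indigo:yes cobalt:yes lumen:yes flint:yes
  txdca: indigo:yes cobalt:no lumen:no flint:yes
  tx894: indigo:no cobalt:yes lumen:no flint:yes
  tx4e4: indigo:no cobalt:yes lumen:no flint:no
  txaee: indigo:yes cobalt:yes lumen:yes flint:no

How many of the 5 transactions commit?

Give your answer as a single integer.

tx60f: all yes -> commit (commits=1)
txdca: no from cobalt, lumen -> abort (commits=1)
tx894: no from indigo, lumen -> abort (commits=1)
tx4e4: no from indigo, lumen, flint -> abort (commits=1)
txaee: no from flint -> abort (commits=1)

Answer: 1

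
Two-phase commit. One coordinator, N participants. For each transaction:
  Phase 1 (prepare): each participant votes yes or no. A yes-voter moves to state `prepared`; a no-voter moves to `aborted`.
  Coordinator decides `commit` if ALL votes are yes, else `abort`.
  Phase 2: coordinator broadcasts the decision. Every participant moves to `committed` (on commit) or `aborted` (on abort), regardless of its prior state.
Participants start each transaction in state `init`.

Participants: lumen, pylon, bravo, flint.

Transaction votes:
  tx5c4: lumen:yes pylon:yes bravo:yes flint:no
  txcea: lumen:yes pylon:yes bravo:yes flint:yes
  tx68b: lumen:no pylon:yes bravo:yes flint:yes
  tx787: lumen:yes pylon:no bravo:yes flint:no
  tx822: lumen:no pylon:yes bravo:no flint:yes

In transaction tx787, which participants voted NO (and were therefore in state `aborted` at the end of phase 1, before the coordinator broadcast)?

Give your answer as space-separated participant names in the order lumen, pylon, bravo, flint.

Txn tx787 phase 1: lumen yes -> prepared; pylon no -> aborted; bravo yes -> prepared; flint no -> aborted

Answer: pylon flint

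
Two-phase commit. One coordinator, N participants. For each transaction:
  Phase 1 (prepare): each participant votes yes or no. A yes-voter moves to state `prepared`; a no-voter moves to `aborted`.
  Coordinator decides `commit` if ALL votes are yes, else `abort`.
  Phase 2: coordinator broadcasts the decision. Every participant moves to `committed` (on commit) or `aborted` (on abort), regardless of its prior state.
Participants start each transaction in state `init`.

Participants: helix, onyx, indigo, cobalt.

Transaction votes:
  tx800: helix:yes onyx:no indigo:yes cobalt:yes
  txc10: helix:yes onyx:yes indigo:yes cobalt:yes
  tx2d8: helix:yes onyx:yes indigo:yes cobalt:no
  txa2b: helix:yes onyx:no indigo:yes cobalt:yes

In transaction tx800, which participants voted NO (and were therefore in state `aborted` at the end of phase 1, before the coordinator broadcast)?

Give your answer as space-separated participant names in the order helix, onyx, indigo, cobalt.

Txn tx800 phase 1: helix yes -> prepared; onyx no -> aborted; indigo yes -> prepared; cobalt yes -> prepared

Answer: onyx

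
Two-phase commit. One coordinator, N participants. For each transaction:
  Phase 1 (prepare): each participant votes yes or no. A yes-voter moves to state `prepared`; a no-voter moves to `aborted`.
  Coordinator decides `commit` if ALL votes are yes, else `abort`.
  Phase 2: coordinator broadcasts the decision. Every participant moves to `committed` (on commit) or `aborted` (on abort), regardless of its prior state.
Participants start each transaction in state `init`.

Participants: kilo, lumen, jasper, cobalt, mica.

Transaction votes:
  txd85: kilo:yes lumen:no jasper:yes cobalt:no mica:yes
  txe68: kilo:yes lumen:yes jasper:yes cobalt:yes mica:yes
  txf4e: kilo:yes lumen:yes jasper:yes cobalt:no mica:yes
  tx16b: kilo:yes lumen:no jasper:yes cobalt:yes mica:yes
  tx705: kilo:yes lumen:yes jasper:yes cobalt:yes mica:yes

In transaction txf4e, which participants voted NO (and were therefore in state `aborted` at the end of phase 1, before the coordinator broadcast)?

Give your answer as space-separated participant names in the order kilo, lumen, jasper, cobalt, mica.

Answer: cobalt

Derivation:
Txn txf4e phase 1: kilo yes -> prepared; lumen yes -> prepared; jasper yes -> prepared; cobalt no -> aborted; mica yes -> prepared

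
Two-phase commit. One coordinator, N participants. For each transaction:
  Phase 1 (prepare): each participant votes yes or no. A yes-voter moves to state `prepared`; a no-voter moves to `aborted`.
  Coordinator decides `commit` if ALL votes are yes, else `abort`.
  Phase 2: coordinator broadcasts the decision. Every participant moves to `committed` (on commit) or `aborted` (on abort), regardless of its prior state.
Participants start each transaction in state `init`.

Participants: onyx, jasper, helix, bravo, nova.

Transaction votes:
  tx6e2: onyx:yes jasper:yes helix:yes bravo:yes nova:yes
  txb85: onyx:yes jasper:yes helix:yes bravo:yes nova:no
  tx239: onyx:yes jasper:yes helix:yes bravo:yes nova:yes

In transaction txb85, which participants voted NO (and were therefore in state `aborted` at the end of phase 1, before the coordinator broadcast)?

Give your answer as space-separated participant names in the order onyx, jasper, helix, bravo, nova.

Txn txb85 phase 1: onyx yes -> prepared; jasper yes -> prepared; helix yes -> prepared; bravo yes -> prepared; nova no -> aborted

Answer: nova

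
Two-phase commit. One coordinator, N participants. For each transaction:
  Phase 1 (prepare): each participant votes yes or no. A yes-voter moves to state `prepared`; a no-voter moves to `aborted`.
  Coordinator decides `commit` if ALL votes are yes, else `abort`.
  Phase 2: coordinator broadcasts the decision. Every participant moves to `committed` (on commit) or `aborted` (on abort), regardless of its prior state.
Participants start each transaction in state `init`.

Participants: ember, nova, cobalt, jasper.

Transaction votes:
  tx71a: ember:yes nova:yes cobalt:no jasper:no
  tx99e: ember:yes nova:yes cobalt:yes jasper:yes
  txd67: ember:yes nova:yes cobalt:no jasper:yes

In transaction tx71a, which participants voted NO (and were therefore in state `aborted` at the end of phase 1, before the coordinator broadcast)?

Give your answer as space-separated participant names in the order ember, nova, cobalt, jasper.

Answer: cobalt jasper

Derivation:
Txn tx71a phase 1: ember yes -> prepared; nova yes -> prepared; cobalt no -> aborted; jasper no -> aborted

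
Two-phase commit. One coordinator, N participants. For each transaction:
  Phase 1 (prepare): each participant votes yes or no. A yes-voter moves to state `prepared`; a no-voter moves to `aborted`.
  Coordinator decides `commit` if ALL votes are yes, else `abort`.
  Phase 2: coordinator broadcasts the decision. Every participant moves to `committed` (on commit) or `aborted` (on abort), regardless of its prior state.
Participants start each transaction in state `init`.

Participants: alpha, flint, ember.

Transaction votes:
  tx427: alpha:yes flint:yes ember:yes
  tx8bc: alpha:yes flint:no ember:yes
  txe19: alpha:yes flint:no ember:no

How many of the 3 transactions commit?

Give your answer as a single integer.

Answer: 1

Derivation:
tx427: all yes -> commit (commits=1)
tx8bc: no from flint -> abort (commits=1)
txe19: no from flint, ember -> abort (commits=1)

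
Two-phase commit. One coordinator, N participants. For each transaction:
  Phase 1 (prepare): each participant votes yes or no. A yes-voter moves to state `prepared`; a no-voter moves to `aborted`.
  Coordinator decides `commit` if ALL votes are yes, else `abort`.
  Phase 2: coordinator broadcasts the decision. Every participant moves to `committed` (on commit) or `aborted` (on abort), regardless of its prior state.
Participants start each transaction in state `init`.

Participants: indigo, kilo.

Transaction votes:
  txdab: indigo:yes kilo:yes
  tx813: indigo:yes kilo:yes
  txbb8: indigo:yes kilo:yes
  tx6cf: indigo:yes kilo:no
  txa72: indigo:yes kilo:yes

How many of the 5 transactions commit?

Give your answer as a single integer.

Answer: 4

Derivation:
txdab: all yes -> commit (commits=1)
tx813: all yes -> commit (commits=2)
txbb8: all yes -> commit (commits=3)
tx6cf: no from kilo -> abort (commits=3)
txa72: all yes -> commit (commits=4)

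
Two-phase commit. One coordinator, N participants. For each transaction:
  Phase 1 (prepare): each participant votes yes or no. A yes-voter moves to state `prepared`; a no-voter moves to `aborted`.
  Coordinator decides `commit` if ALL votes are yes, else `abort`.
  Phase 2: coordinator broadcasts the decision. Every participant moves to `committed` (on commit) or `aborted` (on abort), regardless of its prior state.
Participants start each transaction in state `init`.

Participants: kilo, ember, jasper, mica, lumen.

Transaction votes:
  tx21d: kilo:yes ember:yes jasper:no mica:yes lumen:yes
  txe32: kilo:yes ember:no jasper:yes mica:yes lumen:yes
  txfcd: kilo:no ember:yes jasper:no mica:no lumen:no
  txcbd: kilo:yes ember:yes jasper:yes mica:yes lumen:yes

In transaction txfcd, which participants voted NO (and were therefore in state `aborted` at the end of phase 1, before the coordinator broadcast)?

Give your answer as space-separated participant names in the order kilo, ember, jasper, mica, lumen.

Txn txfcd phase 1: kilo no -> aborted; ember yes -> prepared; jasper no -> aborted; mica no -> aborted; lumen no -> aborted

Answer: kilo jasper mica lumen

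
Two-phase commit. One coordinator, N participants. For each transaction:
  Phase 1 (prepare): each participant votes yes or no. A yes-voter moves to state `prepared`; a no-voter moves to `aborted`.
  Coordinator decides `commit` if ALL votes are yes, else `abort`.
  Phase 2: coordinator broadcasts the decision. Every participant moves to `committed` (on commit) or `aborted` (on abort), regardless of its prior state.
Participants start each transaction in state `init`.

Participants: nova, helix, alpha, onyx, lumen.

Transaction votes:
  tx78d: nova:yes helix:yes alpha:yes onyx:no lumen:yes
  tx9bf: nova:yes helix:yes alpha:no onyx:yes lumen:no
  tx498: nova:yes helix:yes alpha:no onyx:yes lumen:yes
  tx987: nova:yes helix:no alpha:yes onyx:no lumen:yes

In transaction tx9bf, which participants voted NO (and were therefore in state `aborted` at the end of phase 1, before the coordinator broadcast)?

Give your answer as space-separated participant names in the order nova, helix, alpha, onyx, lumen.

Answer: alpha lumen

Derivation:
Txn tx9bf phase 1: nova yes -> prepared; helix yes -> prepared; alpha no -> aborted; onyx yes -> prepared; lumen no -> aborted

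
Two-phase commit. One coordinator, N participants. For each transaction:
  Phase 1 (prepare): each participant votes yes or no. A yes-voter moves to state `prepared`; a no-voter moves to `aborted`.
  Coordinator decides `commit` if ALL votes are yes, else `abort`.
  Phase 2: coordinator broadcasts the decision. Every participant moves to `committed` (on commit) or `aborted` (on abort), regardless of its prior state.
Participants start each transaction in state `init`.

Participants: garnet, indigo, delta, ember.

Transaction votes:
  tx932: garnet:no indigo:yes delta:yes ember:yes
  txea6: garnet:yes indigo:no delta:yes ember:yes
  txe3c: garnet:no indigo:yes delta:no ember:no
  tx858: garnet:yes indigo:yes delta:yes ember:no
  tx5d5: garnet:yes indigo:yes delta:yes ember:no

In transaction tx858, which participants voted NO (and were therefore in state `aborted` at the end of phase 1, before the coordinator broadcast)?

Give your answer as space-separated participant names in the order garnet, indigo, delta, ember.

Txn tx858 phase 1: garnet yes -> prepared; indigo yes -> prepared; delta yes -> prepared; ember no -> aborted

Answer: ember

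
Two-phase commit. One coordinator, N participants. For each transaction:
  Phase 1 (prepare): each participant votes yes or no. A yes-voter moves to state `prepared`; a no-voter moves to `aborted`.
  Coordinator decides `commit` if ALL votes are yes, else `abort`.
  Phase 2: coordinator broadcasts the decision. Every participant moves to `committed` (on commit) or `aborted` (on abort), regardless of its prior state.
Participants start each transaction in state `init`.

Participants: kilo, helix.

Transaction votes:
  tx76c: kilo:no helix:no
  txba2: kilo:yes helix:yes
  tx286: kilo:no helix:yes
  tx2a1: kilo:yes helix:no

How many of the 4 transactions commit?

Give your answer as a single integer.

tx76c: no from kilo, helix -> abort (commits=0)
txba2: all yes -> commit (commits=1)
tx286: no from kilo -> abort (commits=1)
tx2a1: no from helix -> abort (commits=1)

Answer: 1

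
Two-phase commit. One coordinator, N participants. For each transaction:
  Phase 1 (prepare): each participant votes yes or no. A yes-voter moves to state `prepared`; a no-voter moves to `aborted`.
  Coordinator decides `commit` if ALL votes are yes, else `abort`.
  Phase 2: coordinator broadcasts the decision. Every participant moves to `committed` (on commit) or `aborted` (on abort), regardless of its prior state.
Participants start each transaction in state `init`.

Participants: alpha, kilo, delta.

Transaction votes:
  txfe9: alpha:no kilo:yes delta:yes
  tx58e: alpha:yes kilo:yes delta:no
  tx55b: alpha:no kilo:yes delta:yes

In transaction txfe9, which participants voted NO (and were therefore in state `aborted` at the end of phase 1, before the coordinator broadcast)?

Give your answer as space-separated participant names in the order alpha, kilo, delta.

Answer: alpha

Derivation:
Txn txfe9 phase 1: alpha no -> aborted; kilo yes -> prepared; delta yes -> prepared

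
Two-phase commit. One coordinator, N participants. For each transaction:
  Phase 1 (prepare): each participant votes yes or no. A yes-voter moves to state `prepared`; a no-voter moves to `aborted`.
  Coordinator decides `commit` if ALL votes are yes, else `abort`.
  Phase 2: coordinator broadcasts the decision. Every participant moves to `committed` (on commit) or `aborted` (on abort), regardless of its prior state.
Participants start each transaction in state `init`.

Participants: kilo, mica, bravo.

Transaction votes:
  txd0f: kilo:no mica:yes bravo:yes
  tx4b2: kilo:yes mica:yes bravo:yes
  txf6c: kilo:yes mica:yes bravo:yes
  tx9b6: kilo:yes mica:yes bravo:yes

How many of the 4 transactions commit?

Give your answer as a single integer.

txd0f: no from kilo -> abort (commits=0)
tx4b2: all yes -> commit (commits=1)
txf6c: all yes -> commit (commits=2)
tx9b6: all yes -> commit (commits=3)

Answer: 3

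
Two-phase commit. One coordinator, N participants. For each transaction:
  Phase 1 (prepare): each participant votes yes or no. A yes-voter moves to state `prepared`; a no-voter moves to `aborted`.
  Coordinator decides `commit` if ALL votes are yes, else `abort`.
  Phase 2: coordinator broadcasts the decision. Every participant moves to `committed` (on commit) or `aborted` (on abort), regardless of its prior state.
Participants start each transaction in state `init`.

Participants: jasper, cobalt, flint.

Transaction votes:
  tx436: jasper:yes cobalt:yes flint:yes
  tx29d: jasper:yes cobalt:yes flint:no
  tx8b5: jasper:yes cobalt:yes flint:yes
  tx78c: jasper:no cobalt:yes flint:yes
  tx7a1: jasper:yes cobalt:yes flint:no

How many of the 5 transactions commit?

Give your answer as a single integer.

Answer: 2

Derivation:
tx436: all yes -> commit (commits=1)
tx29d: no from flint -> abort (commits=1)
tx8b5: all yes -> commit (commits=2)
tx78c: no from jasper -> abort (commits=2)
tx7a1: no from flint -> abort (commits=2)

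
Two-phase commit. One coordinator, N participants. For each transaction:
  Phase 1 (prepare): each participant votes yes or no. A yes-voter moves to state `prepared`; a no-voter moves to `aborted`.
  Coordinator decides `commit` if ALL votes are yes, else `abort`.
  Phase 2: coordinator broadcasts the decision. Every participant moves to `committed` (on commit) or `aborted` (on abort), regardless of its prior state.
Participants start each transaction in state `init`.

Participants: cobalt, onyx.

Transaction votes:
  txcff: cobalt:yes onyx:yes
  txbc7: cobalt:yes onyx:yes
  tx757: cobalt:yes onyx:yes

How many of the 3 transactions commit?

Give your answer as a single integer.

Answer: 3

Derivation:
txcff: all yes -> commit (commits=1)
txbc7: all yes -> commit (commits=2)
tx757: all yes -> commit (commits=3)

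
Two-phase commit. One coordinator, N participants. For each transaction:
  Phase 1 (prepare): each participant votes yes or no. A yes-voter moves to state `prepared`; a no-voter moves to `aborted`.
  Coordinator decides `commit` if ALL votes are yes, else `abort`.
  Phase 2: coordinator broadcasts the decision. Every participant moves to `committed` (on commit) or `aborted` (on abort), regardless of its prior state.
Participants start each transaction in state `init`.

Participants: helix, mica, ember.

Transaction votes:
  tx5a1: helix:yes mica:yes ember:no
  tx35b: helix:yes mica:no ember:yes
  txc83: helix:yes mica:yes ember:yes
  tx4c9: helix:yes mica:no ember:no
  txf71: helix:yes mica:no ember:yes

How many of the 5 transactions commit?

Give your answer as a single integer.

Answer: 1

Derivation:
tx5a1: no from ember -> abort (commits=0)
tx35b: no from mica -> abort (commits=0)
txc83: all yes -> commit (commits=1)
tx4c9: no from mica, ember -> abort (commits=1)
txf71: no from mica -> abort (commits=1)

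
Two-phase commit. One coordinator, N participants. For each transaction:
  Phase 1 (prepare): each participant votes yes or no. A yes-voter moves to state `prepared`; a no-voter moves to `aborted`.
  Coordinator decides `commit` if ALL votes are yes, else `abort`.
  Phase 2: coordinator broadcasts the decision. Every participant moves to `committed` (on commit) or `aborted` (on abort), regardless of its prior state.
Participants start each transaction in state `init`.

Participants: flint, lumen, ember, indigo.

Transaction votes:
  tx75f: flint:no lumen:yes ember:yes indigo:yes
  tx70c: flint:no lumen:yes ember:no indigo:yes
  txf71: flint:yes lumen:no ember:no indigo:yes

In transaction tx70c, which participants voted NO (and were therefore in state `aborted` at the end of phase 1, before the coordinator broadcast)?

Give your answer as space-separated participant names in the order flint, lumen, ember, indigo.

Txn tx70c phase 1: flint no -> aborted; lumen yes -> prepared; ember no -> aborted; indigo yes -> prepared

Answer: flint ember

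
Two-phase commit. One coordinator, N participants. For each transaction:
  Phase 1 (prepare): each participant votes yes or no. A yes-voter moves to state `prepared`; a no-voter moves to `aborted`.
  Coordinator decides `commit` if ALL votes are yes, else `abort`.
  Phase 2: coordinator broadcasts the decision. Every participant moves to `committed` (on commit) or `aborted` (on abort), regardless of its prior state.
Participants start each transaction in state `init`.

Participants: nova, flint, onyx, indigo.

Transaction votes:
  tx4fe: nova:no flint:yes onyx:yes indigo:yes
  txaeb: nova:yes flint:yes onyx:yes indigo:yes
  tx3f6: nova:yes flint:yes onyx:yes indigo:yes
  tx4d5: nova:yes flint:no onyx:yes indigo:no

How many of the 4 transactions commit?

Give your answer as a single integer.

Answer: 2

Derivation:
tx4fe: no from nova -> abort (commits=0)
txaeb: all yes -> commit (commits=1)
tx3f6: all yes -> commit (commits=2)
tx4d5: no from flint, indigo -> abort (commits=2)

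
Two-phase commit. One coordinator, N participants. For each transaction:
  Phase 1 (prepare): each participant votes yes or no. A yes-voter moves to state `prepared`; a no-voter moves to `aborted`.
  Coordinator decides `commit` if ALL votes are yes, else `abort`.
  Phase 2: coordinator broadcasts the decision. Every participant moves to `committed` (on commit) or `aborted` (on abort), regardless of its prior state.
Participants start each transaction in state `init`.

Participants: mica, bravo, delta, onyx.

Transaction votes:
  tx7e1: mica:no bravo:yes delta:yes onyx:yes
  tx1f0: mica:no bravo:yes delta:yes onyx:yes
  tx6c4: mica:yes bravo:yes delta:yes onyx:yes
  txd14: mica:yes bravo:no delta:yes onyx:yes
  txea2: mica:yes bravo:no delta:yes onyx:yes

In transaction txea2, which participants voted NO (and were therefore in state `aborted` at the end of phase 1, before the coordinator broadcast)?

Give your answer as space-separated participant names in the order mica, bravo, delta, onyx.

Answer: bravo

Derivation:
Txn txea2 phase 1: mica yes -> prepared; bravo no -> aborted; delta yes -> prepared; onyx yes -> prepared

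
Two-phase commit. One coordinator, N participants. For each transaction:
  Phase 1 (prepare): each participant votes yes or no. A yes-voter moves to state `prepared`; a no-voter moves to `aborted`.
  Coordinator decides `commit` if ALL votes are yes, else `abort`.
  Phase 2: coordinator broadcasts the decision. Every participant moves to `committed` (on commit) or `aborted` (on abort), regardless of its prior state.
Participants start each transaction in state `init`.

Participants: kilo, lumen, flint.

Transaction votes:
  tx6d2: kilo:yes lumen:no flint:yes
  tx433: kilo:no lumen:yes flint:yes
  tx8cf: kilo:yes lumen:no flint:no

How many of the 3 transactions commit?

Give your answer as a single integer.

Answer: 0

Derivation:
tx6d2: no from lumen -> abort (commits=0)
tx433: no from kilo -> abort (commits=0)
tx8cf: no from lumen, flint -> abort (commits=0)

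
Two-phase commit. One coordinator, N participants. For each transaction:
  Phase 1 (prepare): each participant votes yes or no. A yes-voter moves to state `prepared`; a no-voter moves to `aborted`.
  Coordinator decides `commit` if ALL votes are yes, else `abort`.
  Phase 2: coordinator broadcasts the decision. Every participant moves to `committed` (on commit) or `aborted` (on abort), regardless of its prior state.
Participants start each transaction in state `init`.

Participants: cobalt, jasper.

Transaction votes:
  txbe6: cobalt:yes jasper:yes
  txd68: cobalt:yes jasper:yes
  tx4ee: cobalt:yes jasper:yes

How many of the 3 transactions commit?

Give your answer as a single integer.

txbe6: all yes -> commit (commits=1)
txd68: all yes -> commit (commits=2)
tx4ee: all yes -> commit (commits=3)

Answer: 3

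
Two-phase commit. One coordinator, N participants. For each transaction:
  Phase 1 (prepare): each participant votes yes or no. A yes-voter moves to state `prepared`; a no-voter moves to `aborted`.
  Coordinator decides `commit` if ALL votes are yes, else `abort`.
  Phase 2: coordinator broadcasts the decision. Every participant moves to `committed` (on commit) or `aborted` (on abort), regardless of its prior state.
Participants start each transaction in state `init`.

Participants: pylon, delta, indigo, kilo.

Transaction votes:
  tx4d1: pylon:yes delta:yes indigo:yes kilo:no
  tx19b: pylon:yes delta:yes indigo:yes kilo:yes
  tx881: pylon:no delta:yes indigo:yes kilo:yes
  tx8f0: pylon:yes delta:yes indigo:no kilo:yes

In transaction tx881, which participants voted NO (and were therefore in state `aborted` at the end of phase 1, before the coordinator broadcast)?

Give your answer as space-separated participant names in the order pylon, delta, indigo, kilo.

Txn tx881 phase 1: pylon no -> aborted; delta yes -> prepared; indigo yes -> prepared; kilo yes -> prepared

Answer: pylon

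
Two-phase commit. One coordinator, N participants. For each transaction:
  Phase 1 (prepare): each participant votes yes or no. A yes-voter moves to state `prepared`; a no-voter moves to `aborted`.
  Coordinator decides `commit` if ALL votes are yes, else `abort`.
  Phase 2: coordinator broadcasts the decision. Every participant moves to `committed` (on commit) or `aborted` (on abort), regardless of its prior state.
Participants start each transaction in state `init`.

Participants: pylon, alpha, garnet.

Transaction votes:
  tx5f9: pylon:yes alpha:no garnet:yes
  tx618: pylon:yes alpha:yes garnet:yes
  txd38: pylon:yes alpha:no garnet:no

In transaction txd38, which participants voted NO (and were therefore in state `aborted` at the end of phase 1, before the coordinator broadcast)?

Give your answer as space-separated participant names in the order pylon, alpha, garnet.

Txn txd38 phase 1: pylon yes -> prepared; alpha no -> aborted; garnet no -> aborted

Answer: alpha garnet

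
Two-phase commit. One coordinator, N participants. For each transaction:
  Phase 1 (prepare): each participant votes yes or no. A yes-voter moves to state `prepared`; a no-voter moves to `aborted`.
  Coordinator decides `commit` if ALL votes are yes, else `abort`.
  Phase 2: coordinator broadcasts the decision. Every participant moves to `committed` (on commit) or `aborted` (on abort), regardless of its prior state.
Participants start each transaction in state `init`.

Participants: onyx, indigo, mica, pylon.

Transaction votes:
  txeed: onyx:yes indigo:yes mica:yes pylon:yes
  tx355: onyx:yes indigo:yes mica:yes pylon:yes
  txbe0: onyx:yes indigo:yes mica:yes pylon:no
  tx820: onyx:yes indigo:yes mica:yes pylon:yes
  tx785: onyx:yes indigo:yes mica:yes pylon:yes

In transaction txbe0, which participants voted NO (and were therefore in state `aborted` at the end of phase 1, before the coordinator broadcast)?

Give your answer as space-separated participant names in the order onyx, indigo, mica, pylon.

Answer: pylon

Derivation:
Txn txbe0 phase 1: onyx yes -> prepared; indigo yes -> prepared; mica yes -> prepared; pylon no -> aborted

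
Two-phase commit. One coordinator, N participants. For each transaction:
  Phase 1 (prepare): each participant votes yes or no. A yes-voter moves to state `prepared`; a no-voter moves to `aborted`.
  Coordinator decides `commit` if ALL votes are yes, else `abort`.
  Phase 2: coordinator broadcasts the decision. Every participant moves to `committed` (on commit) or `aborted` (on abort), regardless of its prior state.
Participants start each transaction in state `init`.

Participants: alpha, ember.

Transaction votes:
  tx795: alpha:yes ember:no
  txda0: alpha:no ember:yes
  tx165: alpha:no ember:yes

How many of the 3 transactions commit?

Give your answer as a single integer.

tx795: no from ember -> abort (commits=0)
txda0: no from alpha -> abort (commits=0)
tx165: no from alpha -> abort (commits=0)

Answer: 0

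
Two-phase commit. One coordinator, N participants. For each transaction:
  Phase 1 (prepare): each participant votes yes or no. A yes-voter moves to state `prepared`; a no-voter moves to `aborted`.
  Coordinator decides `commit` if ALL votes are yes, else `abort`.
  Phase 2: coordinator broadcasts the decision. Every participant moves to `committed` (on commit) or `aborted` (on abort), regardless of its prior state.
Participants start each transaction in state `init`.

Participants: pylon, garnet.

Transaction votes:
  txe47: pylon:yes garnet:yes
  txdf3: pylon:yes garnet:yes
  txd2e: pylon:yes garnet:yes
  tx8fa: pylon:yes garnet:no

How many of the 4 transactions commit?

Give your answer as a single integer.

txe47: all yes -> commit (commits=1)
txdf3: all yes -> commit (commits=2)
txd2e: all yes -> commit (commits=3)
tx8fa: no from garnet -> abort (commits=3)

Answer: 3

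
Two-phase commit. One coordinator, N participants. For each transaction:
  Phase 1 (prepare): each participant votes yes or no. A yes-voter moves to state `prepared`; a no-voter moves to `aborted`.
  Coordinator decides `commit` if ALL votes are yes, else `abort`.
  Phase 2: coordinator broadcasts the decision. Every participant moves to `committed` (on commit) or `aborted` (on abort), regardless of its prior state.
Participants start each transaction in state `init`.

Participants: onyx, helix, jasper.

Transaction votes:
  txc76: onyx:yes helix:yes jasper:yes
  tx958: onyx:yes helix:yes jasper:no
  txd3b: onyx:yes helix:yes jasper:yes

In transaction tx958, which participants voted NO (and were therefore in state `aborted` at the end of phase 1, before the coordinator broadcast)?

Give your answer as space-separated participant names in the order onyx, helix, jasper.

Answer: jasper

Derivation:
Txn tx958 phase 1: onyx yes -> prepared; helix yes -> prepared; jasper no -> aborted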